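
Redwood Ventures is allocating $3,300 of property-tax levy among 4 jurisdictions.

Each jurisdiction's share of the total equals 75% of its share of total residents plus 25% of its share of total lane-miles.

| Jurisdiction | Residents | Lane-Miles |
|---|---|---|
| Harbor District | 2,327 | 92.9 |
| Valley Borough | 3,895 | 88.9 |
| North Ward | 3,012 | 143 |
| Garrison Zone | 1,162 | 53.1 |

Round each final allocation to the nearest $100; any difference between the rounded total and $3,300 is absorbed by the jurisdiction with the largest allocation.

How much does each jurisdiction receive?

Harbor District: $800 · Valley Borough: $1,100 · North Ward: $1,000 · Garrison Zone: $400

Totals — residents 10,396, lane-miles 377.9.
Combined weights (75% residents + 25% lane-miles): Harbor District 0.2293; Valley Borough 0.3398; North Ward 0.3119; Garrison Zone 0.1190.
Pro-rata amounts: Harbor District 756.81; Valley Borough 1,121.37; North Ward 1,029.26; Garrison Zone 392.56.
Rounded to nearest $100: Harbor District $800; Valley Borough $1,100; North Ward $1,000; Garrison Zone $400. Sum = $3,300.
Sum already equals the total — no adjustment.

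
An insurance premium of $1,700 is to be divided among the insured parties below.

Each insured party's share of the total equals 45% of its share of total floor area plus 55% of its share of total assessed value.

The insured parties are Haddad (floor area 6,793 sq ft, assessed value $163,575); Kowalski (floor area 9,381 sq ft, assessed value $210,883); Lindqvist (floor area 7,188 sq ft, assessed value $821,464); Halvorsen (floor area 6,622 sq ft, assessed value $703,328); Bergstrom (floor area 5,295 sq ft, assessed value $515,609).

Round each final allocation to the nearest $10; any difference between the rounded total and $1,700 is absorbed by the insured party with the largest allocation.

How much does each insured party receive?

Floor area total 35,279; assessed value total 2,414,859.
Combined weights (45% floor area + 55% assessed value): Haddad 0.1239; Kowalski 0.1677; Lindqvist 0.2788; Halvorsen 0.2447; Bergstrom 0.1850.
Unrounded shares: Haddad 210.64; Kowalski 285.07; Lindqvist 473.93; Halvorsen 415.91; Bergstrom 314.45.
After rounding ($10): Haddad $210; Kowalski $290; Lindqvist $470; Halvorsen $420; Bergstrom $310. Sum = $1,700.
Rounded total matches; no reconciliation needed.

Haddad: $210 | Kowalski: $290 | Lindqvist: $470 | Halvorsen: $420 | Bergstrom: $310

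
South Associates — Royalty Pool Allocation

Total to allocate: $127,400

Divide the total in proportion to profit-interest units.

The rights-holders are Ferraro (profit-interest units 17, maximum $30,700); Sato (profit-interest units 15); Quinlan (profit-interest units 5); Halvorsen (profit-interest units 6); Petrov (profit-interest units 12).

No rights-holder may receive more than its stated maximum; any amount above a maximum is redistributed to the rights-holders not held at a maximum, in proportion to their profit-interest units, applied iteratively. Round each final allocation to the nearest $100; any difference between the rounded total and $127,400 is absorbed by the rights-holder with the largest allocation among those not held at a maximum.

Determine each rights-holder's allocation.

Ferraro: $30,700 | Sato: $38,200 | Quinlan: $12,700 | Halvorsen: $15,300 | Petrov: $30,500

Profit-interest units total: 55.
Unconstrained shares: Ferraro 39,378.18; Sato 34,745.45; Quinlan 11,581.82; Halvorsen 13,898.18; Petrov 27,796.36.
Cap binds for Ferraro ($30,700); balance $96,700 reallocated over remaining profit-interest units 38.
Redistributed shares: Sato 38,171.05 → $38,200; Quinlan 12,723.68 → $12,700; Halvorsen 15,268.42 → $15,300; Petrov 30,536.84 → $30,500.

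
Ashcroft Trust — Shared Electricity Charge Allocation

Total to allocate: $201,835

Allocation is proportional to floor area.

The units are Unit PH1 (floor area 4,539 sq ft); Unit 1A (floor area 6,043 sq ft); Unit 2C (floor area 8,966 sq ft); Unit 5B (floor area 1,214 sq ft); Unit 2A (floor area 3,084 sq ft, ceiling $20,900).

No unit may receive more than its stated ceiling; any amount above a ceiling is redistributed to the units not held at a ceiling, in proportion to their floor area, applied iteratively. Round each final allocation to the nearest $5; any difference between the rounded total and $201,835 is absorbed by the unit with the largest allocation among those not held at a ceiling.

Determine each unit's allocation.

Total floor area = 23,846.
Proportional shares (ignoring caps): Unit PH1 38,418.56; Unit 1A 51,148.57; Unit 2C 75,889.15; Unit 5B 10,275.42; Unit 2A 26,103.29.
Capped: Unit 2A ($20,900); remaining pool $180,935 reallocated over remaining floor area 20,762.
Shares after redistribution: Unit PH1 39,556.11 → $39,555; Unit 1A 52,663.05 → $52,665; Unit 2C 78,136.17 → $78,135; Unit 5B 10,579.67 → $10,580.

Unit PH1: $39,555; Unit 1A: $52,665; Unit 2C: $78,135; Unit 5B: $10,580; Unit 2A: $20,900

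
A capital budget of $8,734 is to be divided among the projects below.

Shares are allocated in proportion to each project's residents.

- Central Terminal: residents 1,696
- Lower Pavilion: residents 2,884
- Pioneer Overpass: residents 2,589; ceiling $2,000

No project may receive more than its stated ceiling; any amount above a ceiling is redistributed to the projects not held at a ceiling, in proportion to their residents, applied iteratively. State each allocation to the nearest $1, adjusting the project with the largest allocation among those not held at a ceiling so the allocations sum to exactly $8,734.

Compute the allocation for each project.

Total residents = 7,169.
Proportional shares (ignoring caps): Central Terminal 2,066.24; Lower Pavilion 3,513.58; Pioneer Overpass 3,154.18.
Cap binds for Pioneer Overpass ($2,000); balance $6,734 reallocated over remaining residents 4,580.
Redistributed shares: Central Terminal 2,493.64 → $2,494; Lower Pavilion 4,240.36 → $4,240.

Central Terminal: $2,494 | Lower Pavilion: $4,240 | Pioneer Overpass: $2,000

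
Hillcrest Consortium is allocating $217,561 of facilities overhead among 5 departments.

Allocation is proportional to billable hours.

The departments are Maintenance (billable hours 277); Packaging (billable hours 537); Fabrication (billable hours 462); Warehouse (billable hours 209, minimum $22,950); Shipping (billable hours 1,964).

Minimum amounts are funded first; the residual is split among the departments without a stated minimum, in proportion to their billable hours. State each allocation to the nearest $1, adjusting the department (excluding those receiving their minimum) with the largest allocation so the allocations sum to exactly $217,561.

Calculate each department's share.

Maintenance: $16,638; Packaging: $32,255; Fabrication: $27,750; Warehouse: $22,950; Shipping: $117,968

Fund the minimums — Warehouse $22,950. Residual $194,611.
Residual split over remaining billable hours 3,240: Maintenance 16,638.04 → $16,638; Packaging 32,254.97 → $32,255; Fabrication 27,750.09 → $27,750; Shipping 117,967.90 → $117,968.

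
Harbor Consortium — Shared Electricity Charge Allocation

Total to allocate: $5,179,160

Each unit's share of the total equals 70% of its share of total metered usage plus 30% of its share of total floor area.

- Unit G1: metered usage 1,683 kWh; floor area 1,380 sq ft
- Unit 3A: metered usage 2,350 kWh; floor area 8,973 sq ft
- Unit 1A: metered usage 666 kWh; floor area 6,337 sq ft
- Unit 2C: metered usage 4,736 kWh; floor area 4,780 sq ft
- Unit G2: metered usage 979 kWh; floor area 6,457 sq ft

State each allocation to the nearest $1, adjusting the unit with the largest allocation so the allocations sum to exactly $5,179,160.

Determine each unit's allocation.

Unit G1: $662,678; Unit 3A: $1,317,325; Unit 1A: $584,419; Unit 2C: $1,914,678; Unit G2: $700,060

Totals — metered usage 10,414, floor area 27,927.
Blended shares (70% metered usage + 30% floor area): Unit G1 0.1280; Unit 3A 0.2544; Unit 1A 0.1128; Unit 2C 0.3697; Unit G2 0.1352.
Pro-rata amounts: Unit G1 662,678.31; Unit 3A 1,317,324.67; Unit 1A 584,419.35; Unit 2C 1,914,677.72; Unit G2 700,059.95.
After rounding ($1): Unit G1 $662,678; Unit 3A $1,317,325; Unit 1A $584,419; Unit 2C $1,914,678; Unit G2 $700,060. Sum = $5,179,160.
Sum already equals the total — no adjustment.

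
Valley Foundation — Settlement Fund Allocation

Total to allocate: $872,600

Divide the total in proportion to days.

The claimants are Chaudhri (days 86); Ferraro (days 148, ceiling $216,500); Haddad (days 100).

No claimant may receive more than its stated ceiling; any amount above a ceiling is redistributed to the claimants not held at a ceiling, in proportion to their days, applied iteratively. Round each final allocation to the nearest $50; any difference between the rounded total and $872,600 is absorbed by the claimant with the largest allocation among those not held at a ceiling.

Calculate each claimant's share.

Total days = 334.
Pro-rata shares before constraints: Chaudhri 224,681.44; Ferraro 386,661.08; Haddad 261,257.49.
Cap binds for Ferraro ($216,500); remaining pool $656,100 reallocated over remaining days 186.
Redistributed shares: Chaudhri 303,358.06 → $303,350; Haddad 352,741.94 → $352,750.

Chaudhri: $303,350 | Ferraro: $216,500 | Haddad: $352,750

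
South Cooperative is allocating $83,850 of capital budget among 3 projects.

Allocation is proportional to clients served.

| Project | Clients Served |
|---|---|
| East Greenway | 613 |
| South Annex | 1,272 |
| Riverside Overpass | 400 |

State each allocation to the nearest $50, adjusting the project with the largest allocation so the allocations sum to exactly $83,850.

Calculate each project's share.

Total clients served = 2,285.
Proportional shares: East Greenway 613/2,285 × $83,850 = 22,494.55; South Annex 1,272/2,285 × $83,850 = 46,677.11; Riverside Overpass 400/2,285 × $83,850 = 14,678.34.
At nearest $50: East Greenway $22,500; South Annex $46,700; Riverside Overpass $14,700. Sum = $83,900.
Difference $83,850 − $83,900 = −$50 applied to largest allocation (South Annex): South Annex becomes $46,650.

East Greenway: $22,500 | South Annex: $46,650 | Riverside Overpass: $14,700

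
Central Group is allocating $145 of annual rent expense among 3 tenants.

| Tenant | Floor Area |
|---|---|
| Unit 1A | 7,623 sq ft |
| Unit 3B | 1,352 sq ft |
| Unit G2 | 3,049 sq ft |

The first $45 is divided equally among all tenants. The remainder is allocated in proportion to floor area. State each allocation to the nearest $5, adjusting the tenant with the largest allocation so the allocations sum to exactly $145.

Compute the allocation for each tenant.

$45 shared equally gives $15 per tenant.
Remainder $100 by floor area (total 12,024): Unit 1A 63.40 → $65; Unit 3B 11.24 → $10; Unit G2 25.36 → $25.
Totals: Unit 1A $15 + $65 = $80; Unit 3B $15 + $10 = $25; Unit G2 $15 + $25 = $40.

Unit 1A: $80; Unit 3B: $25; Unit G2: $40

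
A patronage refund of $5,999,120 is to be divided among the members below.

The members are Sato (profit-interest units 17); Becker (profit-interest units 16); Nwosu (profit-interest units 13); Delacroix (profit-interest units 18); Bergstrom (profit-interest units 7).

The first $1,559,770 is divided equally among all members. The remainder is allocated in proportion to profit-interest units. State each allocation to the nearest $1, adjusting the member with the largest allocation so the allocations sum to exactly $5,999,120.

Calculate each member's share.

Sato: $1,374,897 | Becker: $1,312,371 | Nwosu: $1,124,793 | Delacroix: $1,437,423 | Bergstrom: $749,636

First tranche $1,559,770 split equally: $311,954 each.
Remainder $4,439,350 by profit-interest units (total 71): Sato 1,062,942.96 → $1,062,943; Becker 1,000,416.90 → $1,000,417; Nwosu 812,838.73 → $812,839; Delacroix 1,125,469.01 → $1,125,469; Bergstrom 437,682.39 → $437,682.
Totals: Sato $311,954 + $1,062,943 = $1,374,897; Becker $311,954 + $1,000,417 = $1,312,371; Nwosu $311,954 + $812,839 = $1,124,793; Delacroix $311,954 + $1,125,469 = $1,437,423; Bergstrom $311,954 + $437,682 = $749,636.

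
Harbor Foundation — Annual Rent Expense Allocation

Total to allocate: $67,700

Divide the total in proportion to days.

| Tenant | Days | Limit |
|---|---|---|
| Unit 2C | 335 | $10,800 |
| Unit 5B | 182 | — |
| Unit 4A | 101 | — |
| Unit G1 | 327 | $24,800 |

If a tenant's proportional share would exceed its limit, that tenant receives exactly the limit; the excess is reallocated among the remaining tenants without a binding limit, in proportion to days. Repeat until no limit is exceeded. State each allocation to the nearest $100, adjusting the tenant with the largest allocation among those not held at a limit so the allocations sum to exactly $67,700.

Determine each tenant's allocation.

Sum of days: 945.
Pro-rata shares before constraints: Unit 2C 23,999.47; Unit 5B 13,038.52; Unit 4A 7,235.66; Unit G1 23,426.35.
Capped: Unit 2C ($10,800); remaining pool $56,900 reallocated over remaining days 610.
Capped: Unit G1 ($24,800); remaining pool $32,100 reallocated over remaining days 283.
Redistributed shares: Unit 5B 20,643.82 → $20,600; Unit 4A 11,456.18 → $11,500.

Unit 2C: $10,800 · Unit 5B: $20,600 · Unit 4A: $11,500 · Unit G1: $24,800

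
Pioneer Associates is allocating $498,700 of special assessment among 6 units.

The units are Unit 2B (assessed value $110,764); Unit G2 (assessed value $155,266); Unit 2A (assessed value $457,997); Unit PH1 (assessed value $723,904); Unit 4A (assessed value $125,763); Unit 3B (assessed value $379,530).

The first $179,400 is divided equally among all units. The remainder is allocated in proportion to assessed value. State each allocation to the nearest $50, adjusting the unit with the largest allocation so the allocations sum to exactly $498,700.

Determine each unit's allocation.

First tranche $179,400 split equally: $29,900 each.
Remainder $319,300 by assessed value (total 1,953,224): Unit 2B 18,106.96 → $18,100; Unit G2 25,381.85 → $25,400; Unit 2A 74,870.29 → $74,850; Unit PH1 118,338.99 → $118,350; Unit 4A 20,558.89 → $20,550; Unit 3B 62,043.03 → $62,050.
Totals: Unit 2B $29,900 + $18,100 = $48,000; Unit G2 $29,900 + $25,400 = $55,300; Unit 2A $29,900 + $74,850 = $104,750; Unit PH1 $29,900 + $118,350 = $148,250; Unit 4A $29,900 + $20,550 = $50,450; Unit 3B $29,900 + $62,050 = $91,950.

Unit 2B: $48,000 | Unit G2: $55,300 | Unit 2A: $104,750 | Unit PH1: $148,250 | Unit 4A: $50,450 | Unit 3B: $91,950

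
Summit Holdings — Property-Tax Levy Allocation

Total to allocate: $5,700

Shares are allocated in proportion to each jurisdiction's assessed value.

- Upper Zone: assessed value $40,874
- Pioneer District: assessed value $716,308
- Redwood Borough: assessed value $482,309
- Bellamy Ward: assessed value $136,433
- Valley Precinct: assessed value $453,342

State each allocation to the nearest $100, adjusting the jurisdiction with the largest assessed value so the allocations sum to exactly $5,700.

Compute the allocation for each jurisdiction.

Sum of assessed value: 1,829,266.
Pro-rata amounts: Upper Zone 40,874/1,829,266 × $5,700 = 127.36; Pioneer District 716,308/1,829,266 × $5,700 = 2,232.02; Redwood Borough 482,309/1,829,266 × $5,700 = 1,502.88; Bellamy Ward 136,433/1,829,266 × $5,700 = 425.13; Valley Precinct 453,342/1,829,266 × $5,700 = 1,412.62.
Rounded to nearest $100: Upper Zone $100; Pioneer District $2,200; Redwood Borough $1,500; Bellamy Ward $400; Valley Precinct $1,400. Sum = $5,600.
Difference $5,700 − $5,600 = +$100 applied to largest assessed value (Pioneer District): Pioneer District becomes $2,300.

Upper Zone: $100; Pioneer District: $2,300; Redwood Borough: $1,500; Bellamy Ward: $400; Valley Precinct: $1,400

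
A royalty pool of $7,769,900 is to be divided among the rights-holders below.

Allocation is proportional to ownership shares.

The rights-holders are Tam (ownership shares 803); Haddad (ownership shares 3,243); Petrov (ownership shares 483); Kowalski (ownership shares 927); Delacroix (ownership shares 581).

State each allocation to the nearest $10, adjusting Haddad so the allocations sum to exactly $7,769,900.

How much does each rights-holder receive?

Combined ownership shares = 6,037.
Proportional shares: Tam 803/6,037 × $7,769,900 = 1,033,498.38; Haddad 3,243/6,037 × $7,769,900 = 4,173,891.95; Petrov 483/6,037 × $7,769,900 = 621,643.48; Kowalski 927/6,037 × $7,769,900 = 1,193,092.15; Delacroix 581/6,037 × $7,769,900 = 747,774.04.
After rounding ($10): Tam $1,033,500; Haddad $4,173,890; Petrov $621,640; Kowalski $1,193,090; Delacroix $747,770. Sum = $7,769,890.
Difference $7,769,900 − $7,769,890 = +$10 applied to Haddad: Haddad becomes $4,173,900.

Tam: $1,033,500; Haddad: $4,173,900; Petrov: $621,640; Kowalski: $1,193,090; Delacroix: $747,770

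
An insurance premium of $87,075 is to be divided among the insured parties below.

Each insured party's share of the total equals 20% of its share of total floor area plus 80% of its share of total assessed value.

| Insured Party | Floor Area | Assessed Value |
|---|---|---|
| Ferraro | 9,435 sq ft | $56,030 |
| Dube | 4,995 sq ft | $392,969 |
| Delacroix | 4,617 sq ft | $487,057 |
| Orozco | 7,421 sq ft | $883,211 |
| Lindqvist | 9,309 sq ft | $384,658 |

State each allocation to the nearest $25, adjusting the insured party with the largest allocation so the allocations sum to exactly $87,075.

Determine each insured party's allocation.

Floor area total 35,777; assessed value total 2,203,925.
Combined weights (20% floor area + 80% assessed value): Ferraro 0.0731; Dube 0.1706; Delacroix 0.2026; Orozco 0.3621; Lindqvist 0.1917.
Unrounded shares: Ferraro 6,363.58; Dube 14,852.06; Delacroix 17,641.93; Orozco 31,528.15; Lindqvist 16,689.28.
After rounding ($25): Ferraro $6,375; Dube $14,850; Delacroix $17,650; Orozco $31,525; Lindqvist $16,700. Sum = $87,100.
Difference $87,075 − $87,100 = −$25 applied to largest allocation (Orozco): Orozco becomes $31,500.

Ferraro: $6,375 | Dube: $14,850 | Delacroix: $17,650 | Orozco: $31,500 | Lindqvist: $16,700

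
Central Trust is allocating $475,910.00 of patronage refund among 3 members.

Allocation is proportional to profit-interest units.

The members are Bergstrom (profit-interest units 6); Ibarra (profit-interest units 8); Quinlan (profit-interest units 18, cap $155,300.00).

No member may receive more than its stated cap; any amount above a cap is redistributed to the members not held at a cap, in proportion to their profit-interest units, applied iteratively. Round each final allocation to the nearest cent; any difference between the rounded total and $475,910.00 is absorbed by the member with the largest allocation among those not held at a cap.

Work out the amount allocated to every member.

Total profit-interest units = 32.
Proportional shares (ignoring caps): Bergstrom 89,233.1250; Ibarra 118,977.5000; Quinlan 267,699.3750.
Cap binds for Quinlan ($155,300.00); remaining pool $320,610.00 reallocated over remaining profit-interest units 14.
Shares after redistribution: Bergstrom 137,404.2857 → $137,404.29; Ibarra 183,205.7143 → $183,205.71.

Bergstrom: $137,404.29 · Ibarra: $183,205.71 · Quinlan: $155,300.00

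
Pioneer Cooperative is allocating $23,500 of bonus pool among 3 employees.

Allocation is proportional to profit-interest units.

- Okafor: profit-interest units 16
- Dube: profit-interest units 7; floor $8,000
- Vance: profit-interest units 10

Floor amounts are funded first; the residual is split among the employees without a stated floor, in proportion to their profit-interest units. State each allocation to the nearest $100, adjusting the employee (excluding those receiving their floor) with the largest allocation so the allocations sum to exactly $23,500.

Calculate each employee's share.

Okafor: $9,500; Dube: $8,000; Vance: $6,000

Minimums first: Dube $8,000. Residual $15,500.
Residual split over remaining profit-interest units 26: Okafor 9,538.46 → $9,500; Vance 5,961.54 → $6,000.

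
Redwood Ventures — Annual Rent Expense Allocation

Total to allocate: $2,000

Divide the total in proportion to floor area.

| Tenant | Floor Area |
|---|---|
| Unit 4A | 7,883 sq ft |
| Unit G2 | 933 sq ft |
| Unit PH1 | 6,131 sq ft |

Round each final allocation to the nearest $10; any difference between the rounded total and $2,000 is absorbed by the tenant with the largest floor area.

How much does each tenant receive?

Combined floor area = 14,947.
Pro-rata amounts: Unit 4A 7,883/14,947 × $2,000 = 1,054.79; Unit G2 933/14,947 × $2,000 = 124.84; Unit PH1 6,131/14,947 × $2,000 = 820.37.
After rounding ($10): Unit 4A $1,050; Unit G2 $120; Unit PH1 $820. Sum = $1,990.
Difference $2,000 − $1,990 = +$10 applied to largest floor area (Unit 4A): Unit 4A becomes $1,060.

Unit 4A: $1,060; Unit G2: $120; Unit PH1: $820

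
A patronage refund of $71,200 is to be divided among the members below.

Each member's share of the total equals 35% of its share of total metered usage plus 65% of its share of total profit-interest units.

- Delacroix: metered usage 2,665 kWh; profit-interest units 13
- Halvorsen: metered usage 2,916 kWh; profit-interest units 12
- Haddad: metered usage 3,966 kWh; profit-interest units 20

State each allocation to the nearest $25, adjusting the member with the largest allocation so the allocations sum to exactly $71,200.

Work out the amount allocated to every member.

Delacroix: $20,325; Halvorsen: $19,950; Haddad: $30,925

Metered usage total 9,547; profit-interest units total 45.
Blended shares (35% metered usage + 65% profit-interest units): Delacroix 0.2855; Halvorsen 0.2802; Haddad 0.4343.
Pro-rata amounts: Delacroix 20,326.08; Halvorsen 19,952.80; Haddad 30,921.12.
At nearest $25: Delacroix $20,325; Halvorsen $19,950; Haddad $30,925. Sum = $71,200.
Sum already equals the total — no adjustment.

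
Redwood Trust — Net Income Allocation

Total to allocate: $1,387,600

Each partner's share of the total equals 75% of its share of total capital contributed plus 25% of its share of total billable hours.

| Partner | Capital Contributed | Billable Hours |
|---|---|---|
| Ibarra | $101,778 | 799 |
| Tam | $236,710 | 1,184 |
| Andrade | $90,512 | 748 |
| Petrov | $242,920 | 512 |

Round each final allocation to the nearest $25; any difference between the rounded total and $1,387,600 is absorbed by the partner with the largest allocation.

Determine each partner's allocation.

Totals — capital contributed 671,920, billable hours 3,243.
Combined weights (75% capital contributed + 25% billable hours): Ibarra 0.1752; Tam 0.3555; Andrade 0.1587; Petrov 0.3106.
Pro-rata amounts: Ibarra 243,106.47; Tam 493,278.25; Andrade 220,201.77; Petrov 431,013.51.
After rounding ($25): Ibarra $243,100; Tam $493,275; Andrade $220,200; Petrov $431,025. Sum = $1,387,600.
Sum already equals the total — no adjustment.

Ibarra: $243,100; Tam: $493,275; Andrade: $220,200; Petrov: $431,025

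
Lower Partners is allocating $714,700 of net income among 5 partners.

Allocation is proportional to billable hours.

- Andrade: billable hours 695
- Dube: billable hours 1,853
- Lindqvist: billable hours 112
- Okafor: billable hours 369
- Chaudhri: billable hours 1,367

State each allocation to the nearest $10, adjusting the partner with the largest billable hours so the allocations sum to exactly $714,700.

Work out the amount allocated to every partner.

Andrade: $112,990; Dube: $301,260; Lindqvist: $18,210; Okafor: $59,990; Chaudhri: $222,250

Total billable hours = 695 + 1,853 + 112 + 369 + 1,367 = 4,396.
Unrounded shares: Andrade 112,992.83; Dube 301,260.03; Lindqvist 18,208.92; Okafor 59,991.88; Chaudhri 222,246.34.
After rounding ($10): Andrade $112,990; Dube $301,260; Lindqvist $18,210; Okafor $59,990; Chaudhri $222,250. Sum = $714,700.
Sum already equals the total — no adjustment.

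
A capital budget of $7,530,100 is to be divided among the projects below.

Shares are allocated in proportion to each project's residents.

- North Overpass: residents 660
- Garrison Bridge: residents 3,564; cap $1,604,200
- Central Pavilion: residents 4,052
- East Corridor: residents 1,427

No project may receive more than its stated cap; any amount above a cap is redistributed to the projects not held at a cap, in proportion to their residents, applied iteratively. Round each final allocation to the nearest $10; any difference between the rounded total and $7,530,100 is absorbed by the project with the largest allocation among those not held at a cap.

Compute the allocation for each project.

North Overpass: $637,090 | Garrison Bridge: $1,604,200 | Central Pavilion: $3,911,340 | East Corridor: $1,377,470

Residents total: 9,703.
Proportional shares (ignoring caps): North Overpass 512,198.91; Garrison Bridge 2,765,874.10; Central Pavilion 3,144,590.87; East Corridor 1,107,436.12.
Held at cap: Garrison Bridge ($1,604,200); remaining pool $5,925,900 reallocated over remaining residents 6,139.
Remaining shares: North Overpass 637,089.75 → $637,090; Central Pavilion 3,911,344.97 → $3,911,340; East Corridor 1,377,465.27 → $1,377,470.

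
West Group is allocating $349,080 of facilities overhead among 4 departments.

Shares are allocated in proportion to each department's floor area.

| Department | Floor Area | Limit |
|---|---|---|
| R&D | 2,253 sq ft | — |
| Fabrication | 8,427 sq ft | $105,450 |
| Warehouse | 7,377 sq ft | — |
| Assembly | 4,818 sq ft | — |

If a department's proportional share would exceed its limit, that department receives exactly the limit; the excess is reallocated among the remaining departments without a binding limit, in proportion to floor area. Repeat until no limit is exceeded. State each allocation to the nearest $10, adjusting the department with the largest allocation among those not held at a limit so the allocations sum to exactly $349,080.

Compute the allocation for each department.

R&D: $37,990; Fabrication: $105,450; Warehouse: $124,400; Assembly: $81,240

Total floor area = 22,875.
Unconstrained shares: R&D 34,381.52; Fabrication 128,598.78; Warehouse 112,575.44; Assembly 73,524.26.
Held at cap: Fabrication ($105,450); residual $243,630 reallocated over remaining floor area 14,448.
Redistributed shares: R&D 37,991.31 → $37,990; Warehouse 124,394.97 → $124,390; Assembly 81,243.73 → $81,240.
Rounding difference +$10 applied to Warehouse → $124,400.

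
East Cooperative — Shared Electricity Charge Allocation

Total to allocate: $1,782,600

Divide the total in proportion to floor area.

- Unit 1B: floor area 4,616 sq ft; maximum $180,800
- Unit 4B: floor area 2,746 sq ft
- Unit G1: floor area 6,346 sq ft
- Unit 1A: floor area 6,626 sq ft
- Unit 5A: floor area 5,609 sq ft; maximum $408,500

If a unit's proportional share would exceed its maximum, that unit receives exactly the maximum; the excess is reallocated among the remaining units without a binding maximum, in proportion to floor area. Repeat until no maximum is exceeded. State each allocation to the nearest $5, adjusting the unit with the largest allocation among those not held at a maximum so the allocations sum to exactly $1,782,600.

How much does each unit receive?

Sum of floor area: 25,943.
Pro-rata shares before constraints: Unit 1B 317,175.41; Unit 4B 188,683.64; Unit G1 436,047.47; Unit 1A 455,286.88; Unit 5A 385,406.60.
Cap binds for Unit 1B ($180,800); remaining pool $1,601,800 reallocated over remaining floor area 21,327.
Cap binds for Unit 5A ($408,500); remaining pool $1,193,300 reallocated over remaining floor area 15,718.
Remaining shares: Unit 4B 208,474.48 → $208,475; Unit G1 481,784.06 → $481,785; Unit 1A 503,041.47 → $503,040.

Unit 1B: $180,800; Unit 4B: $208,475; Unit G1: $481,785; Unit 1A: $503,040; Unit 5A: $408,500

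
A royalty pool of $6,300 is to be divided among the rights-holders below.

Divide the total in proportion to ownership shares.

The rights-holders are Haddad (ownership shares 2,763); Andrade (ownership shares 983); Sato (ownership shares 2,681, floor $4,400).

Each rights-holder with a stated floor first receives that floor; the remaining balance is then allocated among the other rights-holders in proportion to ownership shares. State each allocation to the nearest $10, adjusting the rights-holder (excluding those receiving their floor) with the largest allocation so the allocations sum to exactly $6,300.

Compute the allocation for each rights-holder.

Guaranteed amounts: Sato $4,400. Balance $1,900.
Balance split over remaining ownership shares 3,746: Haddad 1,401.41 → $1,400; Andrade 498.59 → $500.

Haddad: $1,400; Andrade: $500; Sato: $4,400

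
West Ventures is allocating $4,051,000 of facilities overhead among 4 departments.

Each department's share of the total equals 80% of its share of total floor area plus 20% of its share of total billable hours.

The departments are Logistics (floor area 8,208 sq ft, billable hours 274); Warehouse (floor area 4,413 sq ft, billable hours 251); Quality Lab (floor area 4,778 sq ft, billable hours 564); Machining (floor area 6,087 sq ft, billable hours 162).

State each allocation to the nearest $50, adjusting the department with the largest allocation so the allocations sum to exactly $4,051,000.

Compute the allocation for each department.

Logistics: $1,310,050 · Warehouse: $771,500 · Quality Lab: $1,024,600 · Machining: $944,850

Totals — floor area 23,486, billable hours 1,251.
Blended shares (80% floor area + 20% billable hours): Logistics 0.3234; Warehouse 0.1904; Quality Lab 0.2529; Machining 0.2332.
Proportional shares: Logistics 1,310,064.21; Warehouse 771,501.76; Quality Lab 1,024,579.50; Machining 944,854.53.
Rounded to nearest $50: Logistics $1,310,050; Warehouse $771,500; Quality Lab $1,024,600; Machining $944,850. Sum = $4,051,000.
No rounding difference to absorb.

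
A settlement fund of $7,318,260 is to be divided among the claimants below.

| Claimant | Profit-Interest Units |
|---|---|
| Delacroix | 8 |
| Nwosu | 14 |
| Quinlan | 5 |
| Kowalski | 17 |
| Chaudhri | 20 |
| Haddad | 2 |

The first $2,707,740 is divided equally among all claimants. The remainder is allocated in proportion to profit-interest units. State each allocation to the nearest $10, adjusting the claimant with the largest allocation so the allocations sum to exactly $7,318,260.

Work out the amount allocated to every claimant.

$2,707,740 shared equally gives $451,290 per claimant.
Remainder $4,610,520 by profit-interest units (total 66): Delacroix 558,850.91 → $558,850; Nwosu 977,989.09 → $977,990; Quinlan 349,281.82 → $349,280; Kowalski 1,187,558.18 → $1,187,560; Chaudhri 1,397,127.27 → $1,397,130; Haddad 139,712.73 → $139,710.
Totals: Delacroix $451,290 + $558,850 = $1,010,140; Nwosu $451,290 + $977,990 = $1,429,280; Quinlan $451,290 + $349,280 = $800,570; Kowalski $451,290 + $1,187,560 = $1,638,850; Chaudhri $451,290 + $1,397,130 = $1,848,420; Haddad $451,290 + $139,710 = $591,000.

Delacroix: $1,010,140 | Nwosu: $1,429,280 | Quinlan: $800,570 | Kowalski: $1,638,850 | Chaudhri: $1,848,420 | Haddad: $591,000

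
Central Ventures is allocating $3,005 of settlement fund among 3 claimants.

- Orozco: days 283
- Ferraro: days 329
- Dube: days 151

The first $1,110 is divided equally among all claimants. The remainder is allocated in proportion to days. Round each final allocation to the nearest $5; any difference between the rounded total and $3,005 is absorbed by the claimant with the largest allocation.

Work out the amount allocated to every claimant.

First tranche $1,110 split equally: $370 each.
Remainder $1,895 by days (total 763): Orozco 702.86 → $705; Ferraro 817.11 → $815; Dube 375.03 → $375.
Totals: Orozco $370 + $705 = $1,075; Ferraro $370 + $815 = $1,185; Dube $370 + $375 = $745.

Orozco: $1,075; Ferraro: $1,185; Dube: $745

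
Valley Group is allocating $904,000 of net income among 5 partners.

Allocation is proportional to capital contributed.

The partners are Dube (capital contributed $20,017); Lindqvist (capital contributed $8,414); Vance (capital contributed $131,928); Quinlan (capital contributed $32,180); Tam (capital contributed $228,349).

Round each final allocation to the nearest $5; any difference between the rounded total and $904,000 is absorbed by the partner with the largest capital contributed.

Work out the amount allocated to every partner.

Dube: $42,995 | Lindqvist: $18,070 | Vance: $283,360 | Quinlan: $69,115 | Tam: $490,460

Total capital contributed = 420,888.
Unrounded shares: Dube 20,017/420,888 × $904,000 = 42,993.31; Lindqvist 8,414/420,888 × $904,000 = 18,071.92; Vance 131,928/420,888 × $904,000 = 283,360.21; Quinlan 32,180/420,888 × $904,000 = 69,117.48; Tam 228,349/420,888 × $904,000 = 490,457.07.
After rounding ($5): Dube $42,995; Lindqvist $18,070; Vance $283,360; Quinlan $69,115; Tam $490,455. Sum = $903,995.
Difference $904,000 − $903,995 = +$5 applied to largest capital contributed (Tam): Tam becomes $490,460.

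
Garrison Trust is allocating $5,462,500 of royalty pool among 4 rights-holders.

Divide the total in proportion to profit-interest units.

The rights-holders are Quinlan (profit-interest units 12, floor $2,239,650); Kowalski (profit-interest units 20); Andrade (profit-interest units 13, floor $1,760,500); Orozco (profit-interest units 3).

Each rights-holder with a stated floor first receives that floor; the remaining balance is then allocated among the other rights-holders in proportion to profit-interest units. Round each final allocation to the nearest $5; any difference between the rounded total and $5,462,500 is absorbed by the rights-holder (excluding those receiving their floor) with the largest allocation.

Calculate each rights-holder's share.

Fund the minimums — Quinlan $2,239,650; Andrade $1,760,500. Balance $1,462,350.
Balance split over remaining profit-interest units 23: Kowalski 1,271,608.70 → $1,271,610; Orozco 190,741.30 → $190,740.

Quinlan: $2,239,650 · Kowalski: $1,271,610 · Andrade: $1,760,500 · Orozco: $190,740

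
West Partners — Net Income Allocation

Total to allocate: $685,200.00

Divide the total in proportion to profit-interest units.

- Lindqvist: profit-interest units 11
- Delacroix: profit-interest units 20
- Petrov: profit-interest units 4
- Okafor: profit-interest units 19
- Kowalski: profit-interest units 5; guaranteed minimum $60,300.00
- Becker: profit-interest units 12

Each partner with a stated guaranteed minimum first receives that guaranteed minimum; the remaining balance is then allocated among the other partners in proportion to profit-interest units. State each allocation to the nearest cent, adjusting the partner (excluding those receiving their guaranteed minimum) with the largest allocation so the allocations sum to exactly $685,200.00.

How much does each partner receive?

Fund the minimums — Kowalski $60,300.00. Remaining pool $624,900.00.
Remaining pool split over remaining profit-interest units 66: Lindqvist 104,150.0000 → $104,150.00; Delacroix 189,363.6364 → $189,363.64; Petrov 37,872.7273 → $37,872.73; Okafor 179,895.4545 → $179,895.45; Becker 113,618.1818 → $113,618.18.

Lindqvist: $104,150.00 · Delacroix: $189,363.64 · Petrov: $37,872.73 · Okafor: $179,895.45 · Kowalski: $60,300.00 · Becker: $113,618.18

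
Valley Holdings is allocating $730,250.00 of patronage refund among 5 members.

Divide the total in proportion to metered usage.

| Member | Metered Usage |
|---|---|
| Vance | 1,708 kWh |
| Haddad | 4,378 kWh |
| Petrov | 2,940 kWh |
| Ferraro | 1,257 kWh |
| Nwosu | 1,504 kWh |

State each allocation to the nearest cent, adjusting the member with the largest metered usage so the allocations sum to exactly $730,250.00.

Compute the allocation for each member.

Vance: $105,817.17 | Haddad: $271,233.94 | Petrov: $182,144.31 | Ferraro: $77,875.99 | Nwosu: $93,178.59

Total metered usage = 1,708 + 4,378 + 2,940 + 1,257 + 1,504 = 11,787.
Proportional shares: Vance 105,817.1715; Haddad 271,233.9442; Petrov 182,144.3115; Ferraro 77,875.9863; Nwosu 93,178.5866.
After rounding (cent): Vance $105,817.17; Haddad $271,233.94; Petrov $182,144.31; Ferraro $77,875.99; Nwosu $93,178.59. Sum = $730,250.00.
Rounded total matches; no reconciliation needed.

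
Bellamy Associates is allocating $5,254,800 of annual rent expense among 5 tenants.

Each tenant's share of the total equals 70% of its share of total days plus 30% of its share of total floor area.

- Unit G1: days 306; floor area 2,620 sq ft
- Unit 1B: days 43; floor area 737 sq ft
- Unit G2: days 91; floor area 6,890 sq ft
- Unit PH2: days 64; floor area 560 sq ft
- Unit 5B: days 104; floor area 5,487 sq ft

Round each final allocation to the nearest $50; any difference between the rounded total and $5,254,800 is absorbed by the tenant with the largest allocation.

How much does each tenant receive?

Totals — days 608, floor area 16,294.
Composite weights (70% days + 30% floor area): Unit G1 0.4005; Unit 1B 0.0631; Unit G2 0.2316; Unit PH2 0.0840; Unit 5B 0.2208.
Unrounded shares: Unit G1 2,104,764.14; Unit 1B 331,451.72; Unit G2 1,217,149.61; Unit PH2 441,375.63; Unit 5B 1,160,058.89.
Rounded to nearest $50: Unit G1 $2,104,750; Unit 1B $331,450; Unit G2 $1,217,150; Unit PH2 $441,400; Unit 5B $1,160,050. Sum = $5,254,800.
Rounded total matches; no reconciliation needed.

Unit G1: $2,104,750 · Unit 1B: $331,450 · Unit G2: $1,217,150 · Unit PH2: $441,400 · Unit 5B: $1,160,050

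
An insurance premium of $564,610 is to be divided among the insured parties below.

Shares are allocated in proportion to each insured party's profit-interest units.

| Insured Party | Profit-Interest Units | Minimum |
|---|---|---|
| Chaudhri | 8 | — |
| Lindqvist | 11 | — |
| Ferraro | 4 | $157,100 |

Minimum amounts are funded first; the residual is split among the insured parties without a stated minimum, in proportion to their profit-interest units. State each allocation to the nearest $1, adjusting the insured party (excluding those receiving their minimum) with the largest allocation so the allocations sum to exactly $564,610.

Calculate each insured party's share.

Fund the minimums — Ferraro $157,100. Balance $407,510.
Balance split over remaining profit-interest units 19: Chaudhri 171,583.16 → $171,583; Lindqvist 235,926.84 → $235,927.

Chaudhri: $171,583; Lindqvist: $235,927; Ferraro: $157,100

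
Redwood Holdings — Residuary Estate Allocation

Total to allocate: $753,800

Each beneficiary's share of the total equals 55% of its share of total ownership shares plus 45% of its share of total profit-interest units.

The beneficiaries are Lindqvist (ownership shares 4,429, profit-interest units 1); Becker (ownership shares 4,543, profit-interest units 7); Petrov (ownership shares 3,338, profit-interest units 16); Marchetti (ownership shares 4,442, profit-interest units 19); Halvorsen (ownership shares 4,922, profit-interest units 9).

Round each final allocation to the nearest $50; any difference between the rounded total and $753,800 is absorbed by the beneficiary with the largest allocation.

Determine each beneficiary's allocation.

Lindqvist: $91,250 | Becker: $132,550 | Petrov: $168,200 | Marchetti: $208,950 | Halvorsen: $152,850

Totals — ownership shares 21,674, profit-interest units 52.
Blended shares (55% ownership shares + 45% profit-interest units): Lindqvist 0.1210; Becker 0.1759; Petrov 0.2232; Marchetti 0.2771; Halvorsen 0.2028.
Proportional shares: Lindqvist 91,243.17; Becker 132,563.43; Petrov 168,223.07; Marchetti 208,910.69; Halvorsen 152,859.65.
After rounding ($50): Lindqvist $91,250; Becker $132,550; Petrov $168,200; Marchetti $208,900; Halvorsen $152,850. Sum = $753,750.
Difference $753,800 − $753,750 = +$50 applied to largest allocation (Marchetti): Marchetti becomes $208,950.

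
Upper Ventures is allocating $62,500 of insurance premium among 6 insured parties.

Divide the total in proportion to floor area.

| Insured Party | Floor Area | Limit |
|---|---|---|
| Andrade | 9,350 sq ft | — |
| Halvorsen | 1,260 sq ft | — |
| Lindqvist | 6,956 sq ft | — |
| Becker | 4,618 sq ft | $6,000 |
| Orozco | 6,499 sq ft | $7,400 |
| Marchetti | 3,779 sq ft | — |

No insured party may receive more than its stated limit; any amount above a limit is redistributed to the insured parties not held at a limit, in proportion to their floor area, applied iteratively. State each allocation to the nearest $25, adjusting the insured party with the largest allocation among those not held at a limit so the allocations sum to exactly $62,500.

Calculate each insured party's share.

Andrade: $21,500 · Halvorsen: $2,900 · Lindqvist: $16,000 · Becker: $6,000 · Orozco: $7,400 · Marchetti: $8,700

Sum of floor area: 32,462.
Unconstrained shares: Andrade 18,001.82; Halvorsen 2,425.91; Lindqvist 13,392.58; Becker 8,891.17; Orozco 12,512.71; Marchetti 7,275.81.
Held at cap: Becker ($6,000), Orozco ($7,400); residual $49,100 reallocated over remaining floor area 21,345.
Remaining shares: Andrade 21,507.85 → $21,500; Halvorsen 2,898.38 → $2,900; Lindqvist 16,000.92 → $16,000; Marchetti 8,692.85 → $8,700.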